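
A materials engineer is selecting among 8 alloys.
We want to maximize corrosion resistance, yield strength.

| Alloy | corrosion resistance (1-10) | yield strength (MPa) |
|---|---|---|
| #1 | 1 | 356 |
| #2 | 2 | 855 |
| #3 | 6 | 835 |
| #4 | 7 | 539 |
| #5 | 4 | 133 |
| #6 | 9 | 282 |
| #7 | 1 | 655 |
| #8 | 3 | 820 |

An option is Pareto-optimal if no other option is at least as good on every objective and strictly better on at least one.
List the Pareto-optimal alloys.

#1: dominated by #2 (corrosion resistance 2≥1, yield strength 855≥356).
#2: not dominated (best yield strength).
#3: not dominated.
#4: not dominated.
#5: dominated by #3 (corrosion resistance 6≥4, yield strength 835≥133).
#6: not dominated (best corrosion resistance).
#7: dominated by #2 (corrosion resistance 2≥1, yield strength 855≥655).
#8: dominated by #3 (corrosion resistance 6≥3, yield strength 835≥820).

#2, #3, #4, #6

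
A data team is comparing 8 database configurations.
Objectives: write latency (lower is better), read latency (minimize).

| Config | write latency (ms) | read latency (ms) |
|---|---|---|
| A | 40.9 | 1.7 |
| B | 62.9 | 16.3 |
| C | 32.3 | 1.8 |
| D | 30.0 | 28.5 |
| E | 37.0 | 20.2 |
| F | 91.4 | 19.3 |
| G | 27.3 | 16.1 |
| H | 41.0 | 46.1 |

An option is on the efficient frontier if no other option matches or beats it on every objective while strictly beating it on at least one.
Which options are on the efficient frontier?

A: not dominated (best read latency).
B: dominated by A (write latency 40.9≤62.9, read latency 1.7≤16.3).
C: not dominated.
D: dominated by G (write latency 27.3≤30.0, read latency 16.1≤28.5).
E: dominated by C (write latency 32.3≤37.0, read latency 1.8≤20.2).
F: dominated by A (write latency 40.9≤91.4, read latency 1.7≤19.3).
G: not dominated (best write latency).
H: dominated by A (write latency 40.9≤41.0, read latency 1.7≤46.1).

A, C, G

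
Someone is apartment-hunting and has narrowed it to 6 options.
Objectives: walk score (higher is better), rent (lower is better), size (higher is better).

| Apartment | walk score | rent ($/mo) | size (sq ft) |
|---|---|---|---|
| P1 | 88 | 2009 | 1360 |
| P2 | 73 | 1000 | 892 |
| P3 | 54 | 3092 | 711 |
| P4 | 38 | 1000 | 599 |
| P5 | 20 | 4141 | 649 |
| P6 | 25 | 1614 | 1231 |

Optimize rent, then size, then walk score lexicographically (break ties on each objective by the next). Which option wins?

First minimize rent: best is 1000, kept {P2, P4}.
Then maximize size: best is 892, kept {P2}.

P2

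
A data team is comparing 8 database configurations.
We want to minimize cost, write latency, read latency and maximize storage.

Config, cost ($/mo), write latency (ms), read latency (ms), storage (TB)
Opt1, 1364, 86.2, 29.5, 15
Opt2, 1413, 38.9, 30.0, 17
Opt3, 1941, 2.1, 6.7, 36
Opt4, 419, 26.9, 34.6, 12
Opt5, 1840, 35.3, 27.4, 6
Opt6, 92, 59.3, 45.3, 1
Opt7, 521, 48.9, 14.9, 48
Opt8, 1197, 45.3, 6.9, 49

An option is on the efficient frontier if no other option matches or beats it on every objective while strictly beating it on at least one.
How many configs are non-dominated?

7

Opt1: dominated by Opt7 (cost 521≤1364, write latency 48.9≤86.2, read latency 14.9≤29.5, storage 48≥15).
Opt2: not dominated.
Opt3: not dominated (best write latency).
Opt4: not dominated.
Opt5: not dominated.
Opt6: not dominated (best cost).
Opt7: not dominated.
Opt8: not dominated (best storage).
Pareto-optimal: Opt2, Opt3, Opt4, Opt5, Opt6, Opt7, Opt8 → 7.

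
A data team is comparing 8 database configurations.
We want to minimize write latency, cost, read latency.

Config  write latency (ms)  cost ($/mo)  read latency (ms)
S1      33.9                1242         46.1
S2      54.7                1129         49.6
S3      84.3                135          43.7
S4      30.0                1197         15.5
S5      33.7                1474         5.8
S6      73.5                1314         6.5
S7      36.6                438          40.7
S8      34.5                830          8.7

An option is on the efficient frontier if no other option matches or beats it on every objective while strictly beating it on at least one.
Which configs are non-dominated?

S3, S4, S5, S6, S7, S8

S1: dominated by S4 (write latency 30.0≤33.9, cost 1197≤1242, read latency 15.5≤46.1).
S2: dominated by S7 (write latency 36.6≤54.7, cost 438≤1129, read latency 40.7≤49.6).
S3: not dominated (best cost).
S4: not dominated (best write latency).
S5: not dominated (best read latency).
S6: not dominated.
S7: not dominated.
S8: not dominated.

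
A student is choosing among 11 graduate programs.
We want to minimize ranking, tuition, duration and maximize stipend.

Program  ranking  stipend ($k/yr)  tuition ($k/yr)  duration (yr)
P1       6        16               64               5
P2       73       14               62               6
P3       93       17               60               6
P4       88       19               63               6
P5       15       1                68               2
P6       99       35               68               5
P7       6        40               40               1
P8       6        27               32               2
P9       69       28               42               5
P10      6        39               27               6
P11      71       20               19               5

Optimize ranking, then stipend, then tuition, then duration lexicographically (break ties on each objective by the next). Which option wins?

P7

First minimize ranking: best is 6, kept {P1, P7, P8, P10}.
Then maximize stipend: best is 40, kept {P7}.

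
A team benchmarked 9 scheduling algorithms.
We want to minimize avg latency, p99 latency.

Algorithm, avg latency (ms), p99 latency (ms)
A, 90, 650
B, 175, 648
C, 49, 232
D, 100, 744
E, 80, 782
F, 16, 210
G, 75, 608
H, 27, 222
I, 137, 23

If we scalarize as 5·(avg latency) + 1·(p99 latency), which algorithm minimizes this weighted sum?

F

A: 5·90 + 1·650 = 1100
B: 5·175 + 1·648 = 1523
C: 5·49 + 1·232 = 477
D: 5·100 + 1·744 = 1244
E: 5·80 + 1·782 = 1182
F: 5·16 + 1·210 = 290
G: 5·75 + 1·608 = 983
H: 5·27 + 1·222 = 357
I: 5·137 + 1·23 = 708
Lowest: F at 290.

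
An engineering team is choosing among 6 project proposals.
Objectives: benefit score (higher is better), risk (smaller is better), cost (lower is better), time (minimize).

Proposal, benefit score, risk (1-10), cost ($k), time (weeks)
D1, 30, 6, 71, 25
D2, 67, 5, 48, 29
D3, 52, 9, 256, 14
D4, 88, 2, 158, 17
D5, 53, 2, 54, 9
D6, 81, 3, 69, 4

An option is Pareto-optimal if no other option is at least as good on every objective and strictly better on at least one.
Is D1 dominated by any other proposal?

Yes

D5 vs D1: benefit score 53≥30, risk 2≤6, cost 54≤71, time 9≤25 — D5 is at least as good on every objective and strictly better on at least one, so D5 dominates D1.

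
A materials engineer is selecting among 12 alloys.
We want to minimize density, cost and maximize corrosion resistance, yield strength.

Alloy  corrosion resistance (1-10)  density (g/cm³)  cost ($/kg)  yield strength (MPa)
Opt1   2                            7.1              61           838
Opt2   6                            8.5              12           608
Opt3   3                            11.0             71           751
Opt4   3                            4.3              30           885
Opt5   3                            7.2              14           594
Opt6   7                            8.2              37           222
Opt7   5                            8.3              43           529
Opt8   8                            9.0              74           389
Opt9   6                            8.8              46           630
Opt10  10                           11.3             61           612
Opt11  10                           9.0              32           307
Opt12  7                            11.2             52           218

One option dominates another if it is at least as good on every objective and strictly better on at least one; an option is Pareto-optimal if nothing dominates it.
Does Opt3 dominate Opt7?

Opt3 vs Opt7: Opt3 is worse on corrosion resistance (3 vs 5), so it does not dominate Opt7.

No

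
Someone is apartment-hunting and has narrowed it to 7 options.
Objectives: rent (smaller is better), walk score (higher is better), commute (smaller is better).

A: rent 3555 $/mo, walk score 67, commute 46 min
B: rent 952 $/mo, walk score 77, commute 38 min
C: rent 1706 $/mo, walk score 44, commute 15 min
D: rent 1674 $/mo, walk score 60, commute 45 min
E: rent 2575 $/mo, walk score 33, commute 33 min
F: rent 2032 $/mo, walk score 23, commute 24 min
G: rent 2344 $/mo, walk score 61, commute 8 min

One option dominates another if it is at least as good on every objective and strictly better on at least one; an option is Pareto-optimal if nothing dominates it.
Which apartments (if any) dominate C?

none

A: worse on rent (3555 vs 1706).
B: worse on commute (38 vs 15).
D: worse on commute (45 vs 15).
E: worse on rent (2575 vs 1706).
F: worse on rent (2032 vs 1706).
G: worse on rent (2344 vs 1706).
No option dominates C.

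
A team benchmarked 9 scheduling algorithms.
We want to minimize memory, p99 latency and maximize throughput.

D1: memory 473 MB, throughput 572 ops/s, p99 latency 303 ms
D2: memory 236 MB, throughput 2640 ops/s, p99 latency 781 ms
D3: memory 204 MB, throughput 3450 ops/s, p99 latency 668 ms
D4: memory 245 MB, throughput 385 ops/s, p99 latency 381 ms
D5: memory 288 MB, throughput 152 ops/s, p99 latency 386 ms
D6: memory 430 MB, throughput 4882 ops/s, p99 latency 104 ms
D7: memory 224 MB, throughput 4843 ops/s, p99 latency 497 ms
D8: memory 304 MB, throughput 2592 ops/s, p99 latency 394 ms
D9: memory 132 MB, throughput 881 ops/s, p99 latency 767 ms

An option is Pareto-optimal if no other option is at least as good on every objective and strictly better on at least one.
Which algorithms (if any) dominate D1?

D6

D6: memory 430≤473, throughput 4882≥572, p99 latency 104≤303 — dominates D1.
Others (D2, D3, D4, D5, D7, D8, D9) are each worse than D1 on at least one objective.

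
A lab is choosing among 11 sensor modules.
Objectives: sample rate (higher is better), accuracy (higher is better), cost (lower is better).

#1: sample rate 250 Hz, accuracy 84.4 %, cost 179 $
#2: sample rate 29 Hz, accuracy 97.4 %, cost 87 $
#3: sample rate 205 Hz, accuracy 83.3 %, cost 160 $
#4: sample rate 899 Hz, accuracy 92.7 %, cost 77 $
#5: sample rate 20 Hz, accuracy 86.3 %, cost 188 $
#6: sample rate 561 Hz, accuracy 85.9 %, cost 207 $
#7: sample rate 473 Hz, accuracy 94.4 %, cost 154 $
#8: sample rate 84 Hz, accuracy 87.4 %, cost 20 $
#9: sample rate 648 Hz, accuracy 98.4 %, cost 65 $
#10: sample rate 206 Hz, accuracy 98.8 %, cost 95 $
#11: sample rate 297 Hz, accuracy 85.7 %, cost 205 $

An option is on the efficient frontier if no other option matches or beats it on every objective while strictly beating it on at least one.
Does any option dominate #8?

#1: worse on accuracy (84.4 vs 87.4).
#2: worse on sample rate (29 vs 84).
#3: worse on accuracy (83.3 vs 87.4).
#4: worse on cost (77 vs 20).
#5: worse on sample rate (20 vs 84).
#6: worse on accuracy (85.9 vs 87.4).
#7: worse on cost (154 vs 20).
#9: worse on cost (65 vs 20).
#10: worse on cost (95 vs 20).
#11: worse on accuracy (85.7 vs 87.4).
No option is at least as good as #8 on every objective and strictly better on one.

No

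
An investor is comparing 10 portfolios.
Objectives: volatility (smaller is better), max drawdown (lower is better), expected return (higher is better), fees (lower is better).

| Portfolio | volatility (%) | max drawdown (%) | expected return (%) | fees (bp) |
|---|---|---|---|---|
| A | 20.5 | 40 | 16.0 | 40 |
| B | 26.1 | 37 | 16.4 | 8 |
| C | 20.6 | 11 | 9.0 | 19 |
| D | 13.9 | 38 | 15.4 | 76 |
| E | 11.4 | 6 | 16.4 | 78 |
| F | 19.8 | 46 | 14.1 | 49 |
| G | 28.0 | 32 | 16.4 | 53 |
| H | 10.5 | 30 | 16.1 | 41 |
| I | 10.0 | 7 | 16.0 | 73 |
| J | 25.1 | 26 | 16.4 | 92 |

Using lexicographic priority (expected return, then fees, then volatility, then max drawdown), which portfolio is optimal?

First maximize expected return: best is 16.4, kept {B, E, G, J}.
Then minimize fees: best is 8, kept {B}.

B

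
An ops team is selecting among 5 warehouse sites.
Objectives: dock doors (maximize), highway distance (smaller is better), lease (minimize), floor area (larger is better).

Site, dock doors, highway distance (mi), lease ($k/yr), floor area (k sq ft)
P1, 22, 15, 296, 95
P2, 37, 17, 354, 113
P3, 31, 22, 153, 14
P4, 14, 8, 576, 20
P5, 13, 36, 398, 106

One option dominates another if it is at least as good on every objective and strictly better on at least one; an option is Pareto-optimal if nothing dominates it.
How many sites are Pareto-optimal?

P1: not dominated.
P2: not dominated (best dock doors).
P3: not dominated (best lease).
P4: not dominated (best highway distance).
P5: dominated by P2 (dock doors 37≥13, highway distance 17≤36, lease 354≤398, floor area 113≥106).
Pareto-optimal: P1, P2, P3, P4 → 4.

4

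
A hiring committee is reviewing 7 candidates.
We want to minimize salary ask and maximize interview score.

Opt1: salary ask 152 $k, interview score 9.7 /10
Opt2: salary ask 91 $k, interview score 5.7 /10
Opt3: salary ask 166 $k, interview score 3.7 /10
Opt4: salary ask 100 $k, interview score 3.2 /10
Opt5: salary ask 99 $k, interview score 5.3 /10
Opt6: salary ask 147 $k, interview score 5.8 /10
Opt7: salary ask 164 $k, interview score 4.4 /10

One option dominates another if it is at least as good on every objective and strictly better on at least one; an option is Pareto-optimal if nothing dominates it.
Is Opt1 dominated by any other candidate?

No

Opt2: worse on interview score (5.7 vs 9.7).
Opt3: worse on salary ask (166 vs 152).
Opt4: worse on interview score (3.2 vs 9.7).
Opt5: worse on interview score (5.3 vs 9.7).
Opt6: worse on interview score (5.8 vs 9.7).
Opt7: worse on salary ask (164 vs 152).
No option is at least as good as Opt1 on every objective and strictly better on one.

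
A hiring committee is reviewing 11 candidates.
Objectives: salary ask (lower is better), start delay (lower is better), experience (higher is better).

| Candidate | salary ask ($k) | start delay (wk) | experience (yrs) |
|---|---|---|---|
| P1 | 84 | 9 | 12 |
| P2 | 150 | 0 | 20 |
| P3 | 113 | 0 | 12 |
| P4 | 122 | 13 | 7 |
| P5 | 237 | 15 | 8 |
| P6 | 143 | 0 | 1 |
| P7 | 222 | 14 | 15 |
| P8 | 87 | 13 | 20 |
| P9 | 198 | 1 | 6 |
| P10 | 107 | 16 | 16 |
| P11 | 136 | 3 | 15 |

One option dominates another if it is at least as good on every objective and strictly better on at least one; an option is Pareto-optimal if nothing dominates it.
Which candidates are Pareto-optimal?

P1: not dominated (best salary ask).
P2: not dominated.
P3: not dominated.
P4: dominated by P1 (salary ask 84≤122, start delay 9≤13, experience 12≥7).
P5: dominated by P1 (salary ask 84≤237, start delay 9≤15, experience 12≥8).
P6: dominated by P3 (salary ask 113≤143, start delay 0≤0, experience 12≥1).
P7: dominated by P2 (salary ask 150≤222, start delay 0≤14, experience 20≥15).
P8: not dominated.
P9: dominated by P2 (salary ask 150≤198, start delay 0≤1, experience 20≥6).
P10: dominated by P8 (salary ask 87≤107, start delay 13≤16, experience 20≥16).
P11: not dominated.

P1, P2, P3, P8, P11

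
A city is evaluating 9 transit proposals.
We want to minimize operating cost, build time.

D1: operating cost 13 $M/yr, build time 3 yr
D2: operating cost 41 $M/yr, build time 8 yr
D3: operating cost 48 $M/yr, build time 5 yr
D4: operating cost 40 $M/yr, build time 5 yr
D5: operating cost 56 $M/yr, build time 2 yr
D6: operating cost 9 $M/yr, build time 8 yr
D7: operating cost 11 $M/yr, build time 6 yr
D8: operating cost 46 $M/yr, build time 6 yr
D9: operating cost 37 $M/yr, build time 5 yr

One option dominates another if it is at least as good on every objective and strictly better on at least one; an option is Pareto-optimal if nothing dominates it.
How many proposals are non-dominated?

D1: not dominated.
D2: dominated by D1 (operating cost 13≤41, build time 3≤8).
D3: dominated by D1 (operating cost 13≤48, build time 3≤5).
D4: dominated by D1 (operating cost 13≤40, build time 3≤5).
D5: not dominated (best build time).
D6: not dominated (best operating cost).
D7: not dominated.
D8: dominated by D1 (operating cost 13≤46, build time 3≤6).
D9: dominated by D1 (operating cost 13≤37, build time 3≤5).
Pareto-optimal: D1, D5, D6, D7 → 4.

4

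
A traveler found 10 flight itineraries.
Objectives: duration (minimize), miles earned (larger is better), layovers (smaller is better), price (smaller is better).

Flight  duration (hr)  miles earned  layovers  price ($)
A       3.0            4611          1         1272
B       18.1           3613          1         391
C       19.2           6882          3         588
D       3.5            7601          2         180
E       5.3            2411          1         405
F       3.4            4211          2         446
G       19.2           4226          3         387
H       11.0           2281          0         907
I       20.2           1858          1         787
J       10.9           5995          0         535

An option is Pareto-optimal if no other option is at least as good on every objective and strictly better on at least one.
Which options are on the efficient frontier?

A: not dominated (best duration).
B: not dominated.
C: dominated by D (duration 3.5≤19.2, miles earned 7601≥6882, layovers 2≤3, price 180≤588).
D: not dominated (best miles earned).
E: not dominated.
F: not dominated.
G: dominated by D (duration 3.5≤19.2, miles earned 7601≥4226, layovers 2≤3, price 180≤387).
H: dominated by J (duration 10.9≤11.0, miles earned 5995≥2281, layovers 0≤0, price 535≤907).
I: dominated by B (duration 18.1≤20.2, miles earned 3613≥1858, layovers 1≤1, price 391≤787).
J: not dominated.

A, B, D, E, F, J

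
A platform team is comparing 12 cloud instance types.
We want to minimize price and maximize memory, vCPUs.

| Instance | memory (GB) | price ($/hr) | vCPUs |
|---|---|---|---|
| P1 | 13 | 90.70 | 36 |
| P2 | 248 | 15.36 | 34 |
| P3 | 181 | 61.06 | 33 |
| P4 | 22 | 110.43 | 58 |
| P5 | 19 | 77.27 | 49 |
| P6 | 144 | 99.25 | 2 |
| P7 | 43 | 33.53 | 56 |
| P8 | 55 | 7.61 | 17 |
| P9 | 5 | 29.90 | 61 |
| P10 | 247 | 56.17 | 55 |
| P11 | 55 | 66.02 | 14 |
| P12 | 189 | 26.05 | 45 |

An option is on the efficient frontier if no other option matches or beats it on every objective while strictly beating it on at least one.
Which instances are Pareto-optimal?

P2, P4, P7, P8, P9, P10, P12

P1: dominated by P5 (memory 19≥13, price 77.27≤90.70, vCPUs 49≥36).
P2: not dominated (best memory).
P3: dominated by P2 (memory 248≥181, price 15.36≤61.06, vCPUs 34≥33).
P4: not dominated.
P5: dominated by P7 (memory 43≥19, price 33.53≤77.27, vCPUs 56≥49).
P6: dominated by P2 (memory 248≥144, price 15.36≤99.25, vCPUs 34≥2).
P7: not dominated.
P8: not dominated (best price).
P9: not dominated (best vCPUs).
P10: not dominated.
P11: dominated by P2 (memory 248≥55, price 15.36≤66.02, vCPUs 34≥14).
P12: not dominated.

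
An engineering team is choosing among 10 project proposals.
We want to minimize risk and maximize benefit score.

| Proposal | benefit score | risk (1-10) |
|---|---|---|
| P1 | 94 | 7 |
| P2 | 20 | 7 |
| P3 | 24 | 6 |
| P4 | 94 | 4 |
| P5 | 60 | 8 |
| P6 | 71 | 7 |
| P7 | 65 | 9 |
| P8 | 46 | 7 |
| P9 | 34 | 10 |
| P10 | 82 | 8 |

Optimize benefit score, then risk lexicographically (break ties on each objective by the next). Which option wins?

First maximize benefit score: best is 94, kept {P1, P4}.
Then minimize risk: best is 4, kept {P4}.

P4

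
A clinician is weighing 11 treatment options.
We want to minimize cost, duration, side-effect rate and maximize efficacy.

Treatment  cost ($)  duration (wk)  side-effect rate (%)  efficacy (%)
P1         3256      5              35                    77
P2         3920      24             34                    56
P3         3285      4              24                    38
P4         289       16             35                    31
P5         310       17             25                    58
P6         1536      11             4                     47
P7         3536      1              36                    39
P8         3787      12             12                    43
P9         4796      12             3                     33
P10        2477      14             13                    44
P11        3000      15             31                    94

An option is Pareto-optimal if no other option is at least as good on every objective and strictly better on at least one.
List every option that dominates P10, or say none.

P6: cost 1536≤2477, duration 11≤14, side-effect rate 4≤13, efficacy 47≥44 — dominates P10.
Others (P1, P2, P3, P4, P5, P7, P8, P9, P11) are each worse than P10 on at least one objective.

P6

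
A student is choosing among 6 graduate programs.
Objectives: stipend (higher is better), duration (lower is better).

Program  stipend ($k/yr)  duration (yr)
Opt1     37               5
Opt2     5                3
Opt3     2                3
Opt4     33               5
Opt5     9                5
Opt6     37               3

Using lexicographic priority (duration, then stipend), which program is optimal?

First minimize duration: best is 3, kept {Opt2, Opt3, Opt6}.
Then maximize stipend: best is 37, kept {Opt6}.

Opt6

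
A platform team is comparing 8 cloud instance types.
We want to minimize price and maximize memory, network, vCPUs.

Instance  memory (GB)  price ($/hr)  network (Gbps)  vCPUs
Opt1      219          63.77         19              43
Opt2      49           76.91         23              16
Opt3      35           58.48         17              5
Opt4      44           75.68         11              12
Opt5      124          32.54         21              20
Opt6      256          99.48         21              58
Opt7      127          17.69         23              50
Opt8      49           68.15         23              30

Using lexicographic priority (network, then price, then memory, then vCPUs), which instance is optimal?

First maximize network: best is 23, kept {Opt2, Opt7, Opt8}.
Then minimize price: best is 17.69, kept {Opt7}.

Opt7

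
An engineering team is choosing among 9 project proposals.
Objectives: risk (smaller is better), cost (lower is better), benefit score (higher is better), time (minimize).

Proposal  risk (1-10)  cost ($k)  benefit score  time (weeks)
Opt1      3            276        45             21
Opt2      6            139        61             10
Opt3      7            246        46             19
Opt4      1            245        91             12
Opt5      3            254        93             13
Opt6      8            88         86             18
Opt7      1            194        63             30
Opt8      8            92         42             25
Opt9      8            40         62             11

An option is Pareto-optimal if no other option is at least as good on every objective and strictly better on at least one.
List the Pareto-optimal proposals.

Opt2, Opt4, Opt5, Opt6, Opt7, Opt9

Opt1: dominated by Opt4 (risk 1≤3, cost 245≤276, benefit score 91≥45, time 12≤21).
Opt2: not dominated (best time).
Opt3: dominated by Opt2 (risk 6≤7, cost 139≤246, benefit score 61≥46, time 10≤19).
Opt4: not dominated.
Opt5: not dominated (best benefit score).
Opt6: not dominated.
Opt7: not dominated.
Opt8: dominated by Opt6 (risk 8≤8, cost 88≤92, benefit score 86≥42, time 18≤25).
Opt9: not dominated (best cost).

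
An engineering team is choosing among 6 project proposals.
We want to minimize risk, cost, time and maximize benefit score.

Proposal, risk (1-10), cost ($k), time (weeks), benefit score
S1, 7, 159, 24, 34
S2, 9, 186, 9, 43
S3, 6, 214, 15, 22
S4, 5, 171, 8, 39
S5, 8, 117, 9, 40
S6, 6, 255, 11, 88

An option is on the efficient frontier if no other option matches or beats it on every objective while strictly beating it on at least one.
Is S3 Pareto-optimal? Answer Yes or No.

S4 vs S3: risk 5≤6, cost 171≤214, time 8≤15, benefit score 39≥22 — S4 is at least as good on every objective and strictly better on at least one, so S4 dominates S3.

No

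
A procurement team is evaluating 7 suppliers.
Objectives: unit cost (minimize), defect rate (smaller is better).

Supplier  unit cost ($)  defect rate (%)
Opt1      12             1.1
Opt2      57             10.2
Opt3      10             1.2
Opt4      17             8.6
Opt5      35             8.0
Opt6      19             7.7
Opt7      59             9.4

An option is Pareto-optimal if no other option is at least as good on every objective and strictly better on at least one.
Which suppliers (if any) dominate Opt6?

Opt1, Opt3

Opt1: unit cost 12≤19, defect rate 1.1≤7.7 — dominates Opt6.
Opt3: unit cost 10≤19, defect rate 1.2≤7.7 — dominates Opt6.
Others (Opt2, Opt4, Opt5, Opt7) are each worse than Opt6 on at least one objective.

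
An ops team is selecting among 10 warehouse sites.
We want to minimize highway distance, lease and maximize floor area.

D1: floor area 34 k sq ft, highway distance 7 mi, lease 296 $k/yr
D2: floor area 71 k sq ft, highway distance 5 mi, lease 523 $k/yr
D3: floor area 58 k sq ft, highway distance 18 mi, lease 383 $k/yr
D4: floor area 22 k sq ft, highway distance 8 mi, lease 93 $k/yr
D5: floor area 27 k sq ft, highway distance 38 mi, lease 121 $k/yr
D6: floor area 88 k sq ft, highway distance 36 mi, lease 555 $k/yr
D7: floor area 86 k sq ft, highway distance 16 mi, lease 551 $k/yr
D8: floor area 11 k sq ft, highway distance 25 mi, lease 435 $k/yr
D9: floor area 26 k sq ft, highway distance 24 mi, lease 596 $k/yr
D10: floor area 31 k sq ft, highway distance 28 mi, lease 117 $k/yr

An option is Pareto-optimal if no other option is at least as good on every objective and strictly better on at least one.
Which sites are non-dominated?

D1, D2, D3, D4, D6, D7, D10

D1: not dominated.
D2: not dominated (best highway distance).
D3: not dominated.
D4: not dominated (best lease).
D5: dominated by D10 (floor area 31≥27, highway distance 28≤38, lease 117≤121).
D6: not dominated (best floor area).
D7: not dominated.
D8: dominated by D1 (floor area 34≥11, highway distance 7≤25, lease 296≤435).
D9: dominated by D1 (floor area 34≥26, highway distance 7≤24, lease 296≤596).
D10: not dominated.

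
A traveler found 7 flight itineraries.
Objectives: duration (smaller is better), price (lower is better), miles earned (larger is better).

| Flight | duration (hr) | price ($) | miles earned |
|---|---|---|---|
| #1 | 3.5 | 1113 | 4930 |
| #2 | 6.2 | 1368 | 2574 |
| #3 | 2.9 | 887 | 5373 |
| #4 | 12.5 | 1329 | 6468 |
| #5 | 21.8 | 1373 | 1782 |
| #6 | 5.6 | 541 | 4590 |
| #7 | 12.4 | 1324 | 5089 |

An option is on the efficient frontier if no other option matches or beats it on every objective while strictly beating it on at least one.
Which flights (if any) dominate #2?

#1, #3, #6

#1: duration 3.5≤6.2, price 1113≤1368, miles earned 4930≥2574 — dominates #2.
#3: duration 2.9≤6.2, price 887≤1368, miles earned 5373≥2574 — dominates #2.
#6: duration 5.6≤6.2, price 541≤1368, miles earned 4590≥2574 — dominates #2.
Others (#4, #5, #7) are each worse than #2 on at least one objective.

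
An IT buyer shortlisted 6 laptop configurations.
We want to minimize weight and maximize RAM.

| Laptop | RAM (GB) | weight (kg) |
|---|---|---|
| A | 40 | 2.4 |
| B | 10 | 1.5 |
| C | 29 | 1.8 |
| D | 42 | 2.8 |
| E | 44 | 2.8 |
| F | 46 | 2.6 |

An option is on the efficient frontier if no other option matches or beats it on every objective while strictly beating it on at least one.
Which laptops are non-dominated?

A, B, C, F

A: not dominated.
B: not dominated (best weight).
C: not dominated.
D: dominated by E (RAM 44≥42, weight 2.8≤2.8).
E: dominated by F (RAM 46≥44, weight 2.6≤2.8).
F: not dominated (best RAM).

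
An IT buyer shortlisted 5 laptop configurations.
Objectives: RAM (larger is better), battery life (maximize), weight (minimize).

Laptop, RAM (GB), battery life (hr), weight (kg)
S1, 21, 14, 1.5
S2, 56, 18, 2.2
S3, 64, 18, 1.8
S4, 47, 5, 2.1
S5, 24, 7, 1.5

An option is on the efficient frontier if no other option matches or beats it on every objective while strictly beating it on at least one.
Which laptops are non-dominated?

S1: not dominated.
S2: dominated by S3 (RAM 64≥56, battery life 18≥18, weight 1.8≤2.2).
S3: not dominated (best RAM).
S4: dominated by S3 (RAM 64≥47, battery life 18≥5, weight 1.8≤2.1).
S5: not dominated.

S1, S3, S5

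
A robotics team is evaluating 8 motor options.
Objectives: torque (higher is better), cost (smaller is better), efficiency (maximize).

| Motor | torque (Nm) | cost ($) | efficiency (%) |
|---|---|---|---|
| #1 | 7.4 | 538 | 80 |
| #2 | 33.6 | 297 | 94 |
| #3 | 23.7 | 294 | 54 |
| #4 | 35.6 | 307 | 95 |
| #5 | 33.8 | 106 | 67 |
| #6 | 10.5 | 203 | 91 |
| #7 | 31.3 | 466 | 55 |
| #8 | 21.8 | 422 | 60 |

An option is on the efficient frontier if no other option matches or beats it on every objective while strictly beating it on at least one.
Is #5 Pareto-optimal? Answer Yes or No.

Yes

#1: worse on torque (7.4 vs 33.8).
#2: worse on torque (33.6 vs 33.8).
#3: worse on torque (23.7 vs 33.8).
#4: worse on cost (307 vs 106).
#6: worse on torque (10.5 vs 33.8).
#7: worse on torque (31.3 vs 33.8).
#8: worse on torque (21.8 vs 33.8).
No option is at least as good as #5 on every objective and strictly better on one.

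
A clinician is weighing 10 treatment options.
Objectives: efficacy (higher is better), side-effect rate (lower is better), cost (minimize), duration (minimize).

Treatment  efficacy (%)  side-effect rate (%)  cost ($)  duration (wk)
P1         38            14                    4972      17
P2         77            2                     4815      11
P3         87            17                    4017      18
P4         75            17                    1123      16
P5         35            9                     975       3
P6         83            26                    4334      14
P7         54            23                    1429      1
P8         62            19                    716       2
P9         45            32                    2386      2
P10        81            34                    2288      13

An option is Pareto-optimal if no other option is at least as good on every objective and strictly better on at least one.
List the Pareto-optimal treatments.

P2, P3, P4, P5, P6, P7, P8, P10

P1: dominated by P2 (efficacy 77≥38, side-effect rate 2≤14, cost 4815≤4972, duration 11≤17).
P2: not dominated (best side-effect rate).
P3: not dominated (best efficacy).
P4: not dominated.
P5: not dominated.
P6: not dominated.
P7: not dominated (best duration).
P8: not dominated (best cost).
P9: dominated by P7 (efficacy 54≥45, side-effect rate 23≤32, cost 1429≤2386, duration 1≤2).
P10: not dominated.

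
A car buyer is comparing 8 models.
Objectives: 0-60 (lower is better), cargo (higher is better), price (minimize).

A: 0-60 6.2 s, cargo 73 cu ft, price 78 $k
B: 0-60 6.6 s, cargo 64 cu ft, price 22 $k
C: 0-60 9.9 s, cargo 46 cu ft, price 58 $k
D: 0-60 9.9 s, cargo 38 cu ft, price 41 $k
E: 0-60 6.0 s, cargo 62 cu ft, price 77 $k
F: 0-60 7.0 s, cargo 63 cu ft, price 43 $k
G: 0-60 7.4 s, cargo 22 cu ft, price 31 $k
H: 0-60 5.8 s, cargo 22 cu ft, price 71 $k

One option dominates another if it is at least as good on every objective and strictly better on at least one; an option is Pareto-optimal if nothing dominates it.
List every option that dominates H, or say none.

none

A: worse on 0-60 (6.2 vs 5.8).
B: worse on 0-60 (6.6 vs 5.8).
C: worse on 0-60 (9.9 vs 5.8).
D: worse on 0-60 (9.9 vs 5.8).
E: worse on 0-60 (6.0 vs 5.8).
F: worse on 0-60 (7.0 vs 5.8).
G: worse on 0-60 (7.4 vs 5.8).
No option dominates H.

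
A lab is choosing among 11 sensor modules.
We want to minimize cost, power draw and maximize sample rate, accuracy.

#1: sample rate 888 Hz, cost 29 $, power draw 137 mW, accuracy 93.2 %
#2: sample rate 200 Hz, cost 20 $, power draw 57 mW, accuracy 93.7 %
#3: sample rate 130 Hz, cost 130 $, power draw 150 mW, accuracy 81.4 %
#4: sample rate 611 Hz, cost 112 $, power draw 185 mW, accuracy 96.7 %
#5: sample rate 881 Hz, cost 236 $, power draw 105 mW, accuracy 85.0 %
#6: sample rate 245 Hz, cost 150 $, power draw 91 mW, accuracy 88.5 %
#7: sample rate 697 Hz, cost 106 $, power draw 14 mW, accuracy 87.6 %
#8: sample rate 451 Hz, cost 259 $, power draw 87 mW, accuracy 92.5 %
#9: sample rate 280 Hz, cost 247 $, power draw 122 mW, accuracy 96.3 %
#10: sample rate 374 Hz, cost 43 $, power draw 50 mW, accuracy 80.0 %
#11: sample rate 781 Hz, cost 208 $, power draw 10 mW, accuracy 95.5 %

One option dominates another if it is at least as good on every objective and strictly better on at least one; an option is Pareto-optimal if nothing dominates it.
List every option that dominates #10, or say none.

#1: worse on power draw (137 vs 50).
#2: worse on sample rate (200 vs 374).
#3: worse on sample rate (130 vs 374).
#4: worse on cost (112 vs 43).
#5: worse on cost (236 vs 43).
#6: worse on sample rate (245 vs 374).
#7: worse on cost (106 vs 43).
#8: worse on cost (259 vs 43).
#9: worse on sample rate (280 vs 374).
#11: worse on cost (208 vs 43).
No option dominates #10.

none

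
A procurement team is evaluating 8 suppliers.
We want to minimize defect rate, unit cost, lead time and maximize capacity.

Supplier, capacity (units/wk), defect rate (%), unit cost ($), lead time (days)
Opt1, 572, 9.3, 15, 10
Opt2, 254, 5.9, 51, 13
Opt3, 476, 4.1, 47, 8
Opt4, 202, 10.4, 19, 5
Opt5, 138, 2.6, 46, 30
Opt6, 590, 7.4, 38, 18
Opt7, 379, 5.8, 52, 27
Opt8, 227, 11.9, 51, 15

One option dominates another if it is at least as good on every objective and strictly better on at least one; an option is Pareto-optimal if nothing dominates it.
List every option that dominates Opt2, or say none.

Opt3

Opt3: capacity 476≥254, defect rate 4.1≤5.9, unit cost 47≤51, lead time 8≤13 — dominates Opt2.
Others (Opt1, Opt4, Opt5, Opt6, Opt7, Opt8) are each worse than Opt2 on at least one objective.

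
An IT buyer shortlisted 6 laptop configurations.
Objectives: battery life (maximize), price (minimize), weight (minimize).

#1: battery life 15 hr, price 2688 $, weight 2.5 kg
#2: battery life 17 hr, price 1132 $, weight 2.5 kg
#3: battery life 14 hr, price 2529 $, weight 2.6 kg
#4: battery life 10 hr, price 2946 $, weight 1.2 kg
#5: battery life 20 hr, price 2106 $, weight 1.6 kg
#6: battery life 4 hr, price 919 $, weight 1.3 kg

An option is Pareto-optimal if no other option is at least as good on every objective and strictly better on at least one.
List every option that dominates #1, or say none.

#2: battery life 17≥15, price 1132≤2688, weight 2.5≤2.5 — dominates #1.
#5: battery life 20≥15, price 2106≤2688, weight 1.6≤2.5 — dominates #1.
Others (#3, #4, #6) are each worse than #1 on at least one objective.

#2, #5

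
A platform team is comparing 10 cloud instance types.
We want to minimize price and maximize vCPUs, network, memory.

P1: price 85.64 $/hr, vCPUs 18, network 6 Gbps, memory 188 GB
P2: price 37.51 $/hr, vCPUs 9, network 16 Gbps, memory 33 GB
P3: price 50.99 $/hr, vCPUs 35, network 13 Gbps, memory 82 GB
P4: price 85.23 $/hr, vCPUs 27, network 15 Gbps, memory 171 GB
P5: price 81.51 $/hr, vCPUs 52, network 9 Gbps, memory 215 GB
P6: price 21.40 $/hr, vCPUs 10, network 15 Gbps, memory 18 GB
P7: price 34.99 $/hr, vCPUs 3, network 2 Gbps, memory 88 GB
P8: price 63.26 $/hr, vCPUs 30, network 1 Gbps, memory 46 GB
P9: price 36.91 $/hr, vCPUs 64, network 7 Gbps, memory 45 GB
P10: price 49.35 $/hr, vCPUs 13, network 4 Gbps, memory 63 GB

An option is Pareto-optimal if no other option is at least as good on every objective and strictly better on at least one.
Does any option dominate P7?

No

P1: worse on price (85.64 vs 34.99).
P2: worse on price (37.51 vs 34.99).
P3: worse on price (50.99 vs 34.99).
P4: worse on price (85.23 vs 34.99).
P5: worse on price (81.51 vs 34.99).
P6: worse on memory (18 vs 88).
P8: worse on price (63.26 vs 34.99).
P9: worse on price (36.91 vs 34.99).
P10: worse on price (49.35 vs 34.99).
No option is at least as good as P7 on every objective and strictly better on one.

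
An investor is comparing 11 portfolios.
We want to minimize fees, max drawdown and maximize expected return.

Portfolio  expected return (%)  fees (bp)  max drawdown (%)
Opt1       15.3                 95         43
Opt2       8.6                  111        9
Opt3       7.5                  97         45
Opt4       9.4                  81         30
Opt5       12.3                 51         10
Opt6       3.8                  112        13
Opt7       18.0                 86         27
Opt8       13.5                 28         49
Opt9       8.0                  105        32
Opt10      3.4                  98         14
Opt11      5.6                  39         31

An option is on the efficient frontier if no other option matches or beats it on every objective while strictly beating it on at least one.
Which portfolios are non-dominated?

Opt2, Opt5, Opt7, Opt8, Opt11

Opt1: dominated by Opt7 (expected return 18.0≥15.3, fees 86≤95, max drawdown 27≤43).
Opt2: not dominated (best max drawdown).
Opt3: dominated by Opt1 (expected return 15.3≥7.5, fees 95≤97, max drawdown 43≤45).
Opt4: dominated by Opt5 (expected return 12.3≥9.4, fees 51≤81, max drawdown 10≤30).
Opt5: not dominated.
Opt6: dominated by Opt2 (expected return 8.6≥3.8, fees 111≤112, max drawdown 9≤13).
Opt7: not dominated (best expected return).
Opt8: not dominated (best fees).
Opt9: dominated by Opt4 (expected return 9.4≥8.0, fees 81≤105, max drawdown 30≤32).
Opt10: dominated by Opt5 (expected return 12.3≥3.4, fees 51≤98, max drawdown 10≤14).
Opt11: not dominated.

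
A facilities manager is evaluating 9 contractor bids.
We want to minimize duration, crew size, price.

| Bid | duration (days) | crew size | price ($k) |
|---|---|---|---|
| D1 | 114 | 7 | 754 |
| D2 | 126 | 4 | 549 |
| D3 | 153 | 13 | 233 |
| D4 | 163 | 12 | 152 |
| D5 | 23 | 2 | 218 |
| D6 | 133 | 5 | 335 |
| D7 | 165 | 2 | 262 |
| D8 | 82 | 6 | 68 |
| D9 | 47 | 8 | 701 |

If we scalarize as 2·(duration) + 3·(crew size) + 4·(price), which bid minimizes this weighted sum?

D1: 2·114 + 3·7 + 4·754 = 3265
D2: 2·126 + 3·4 + 4·549 = 2460
D3: 2·153 + 3·13 + 4·233 = 1277
D4: 2·163 + 3·12 + 4·152 = 970
D5: 2·23 + 3·2 + 4·218 = 924
D6: 2·133 + 3·5 + 4·335 = 1621
D7: 2·165 + 3·2 + 4·262 = 1384
D8: 2·82 + 3·6 + 4·68 = 454
D9: 2·47 + 3·8 + 4·701 = 2922
Lowest: D8 at 454.

D8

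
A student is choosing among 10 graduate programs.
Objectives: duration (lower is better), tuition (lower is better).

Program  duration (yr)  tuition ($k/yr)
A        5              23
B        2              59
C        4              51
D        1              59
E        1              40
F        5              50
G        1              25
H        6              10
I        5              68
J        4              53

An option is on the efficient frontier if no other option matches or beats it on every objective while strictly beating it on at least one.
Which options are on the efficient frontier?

A, G, H

A: not dominated.
B: dominated by D (duration 1≤2, tuition 59≤59).
C: dominated by E (duration 1≤4, tuition 40≤51).
D: dominated by E (duration 1≤1, tuition 40≤59).
E: dominated by G (duration 1≤1, tuition 25≤40).
F: dominated by A (duration 5≤5, tuition 23≤50).
G: not dominated.
H: not dominated (best tuition).
I: dominated by A (duration 5≤5, tuition 23≤68).
J: dominated by C (duration 4≤4, tuition 51≤53).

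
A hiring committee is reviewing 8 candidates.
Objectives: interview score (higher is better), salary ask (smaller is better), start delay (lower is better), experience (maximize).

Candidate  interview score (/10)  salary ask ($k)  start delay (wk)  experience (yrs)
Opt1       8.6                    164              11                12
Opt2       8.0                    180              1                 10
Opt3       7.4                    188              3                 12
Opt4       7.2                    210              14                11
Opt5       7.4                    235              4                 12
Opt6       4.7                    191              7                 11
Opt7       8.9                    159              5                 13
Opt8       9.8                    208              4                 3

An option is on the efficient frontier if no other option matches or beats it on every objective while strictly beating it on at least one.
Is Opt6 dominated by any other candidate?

Opt3 vs Opt6: interview score 7.4≥4.7, salary ask 188≤191, start delay 3≤7, experience 12≥11 — Opt3 is at least as good on every objective and strictly better on at least one, so Opt3 dominates Opt6.

Yes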